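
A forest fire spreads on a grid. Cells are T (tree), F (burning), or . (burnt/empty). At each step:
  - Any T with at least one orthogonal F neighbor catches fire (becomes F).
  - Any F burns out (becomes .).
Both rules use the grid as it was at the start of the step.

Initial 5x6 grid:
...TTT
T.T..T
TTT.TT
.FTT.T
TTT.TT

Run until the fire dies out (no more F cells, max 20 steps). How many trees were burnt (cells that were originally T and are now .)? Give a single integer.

Answer: 10

Derivation:
Step 1: +3 fires, +1 burnt (F count now 3)
Step 2: +5 fires, +3 burnt (F count now 5)
Step 3: +2 fires, +5 burnt (F count now 2)
Step 4: +0 fires, +2 burnt (F count now 0)
Fire out after step 4
Initially T: 19, now '.': 21
Total burnt (originally-T cells now '.'): 10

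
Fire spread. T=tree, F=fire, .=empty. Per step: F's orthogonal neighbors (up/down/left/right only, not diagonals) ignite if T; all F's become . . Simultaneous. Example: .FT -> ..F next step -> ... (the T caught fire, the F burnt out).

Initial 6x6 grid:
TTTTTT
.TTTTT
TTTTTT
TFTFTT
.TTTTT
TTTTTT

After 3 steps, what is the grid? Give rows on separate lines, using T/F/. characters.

Step 1: 7 trees catch fire, 2 burn out
  TTTTTT
  .TTTTT
  TFTFTT
  F.F.FT
  .FTFTT
  TTTTTT
Step 2: 10 trees catch fire, 7 burn out
  TTTTTT
  .FTFTT
  F.F.FT
  .....F
  ..F.FT
  TFTFTT
Step 3: 9 trees catch fire, 10 burn out
  TFTFTT
  ..F.FT
  .....F
  ......
  .....F
  F.F.FT

TFTFTT
..F.FT
.....F
......
.....F
F.F.FT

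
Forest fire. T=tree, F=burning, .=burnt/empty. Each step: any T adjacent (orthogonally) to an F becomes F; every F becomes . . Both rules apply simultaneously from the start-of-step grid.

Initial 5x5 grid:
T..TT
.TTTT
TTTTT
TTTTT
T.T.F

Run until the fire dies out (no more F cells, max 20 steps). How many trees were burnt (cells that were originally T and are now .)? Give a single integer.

Step 1: +1 fires, +1 burnt (F count now 1)
Step 2: +2 fires, +1 burnt (F count now 2)
Step 3: +3 fires, +2 burnt (F count now 3)
Step 4: +5 fires, +3 burnt (F count now 5)
Step 5: +4 fires, +5 burnt (F count now 4)
Step 6: +3 fires, +4 burnt (F count now 3)
Step 7: +0 fires, +3 burnt (F count now 0)
Fire out after step 7
Initially T: 19, now '.': 24
Total burnt (originally-T cells now '.'): 18

Answer: 18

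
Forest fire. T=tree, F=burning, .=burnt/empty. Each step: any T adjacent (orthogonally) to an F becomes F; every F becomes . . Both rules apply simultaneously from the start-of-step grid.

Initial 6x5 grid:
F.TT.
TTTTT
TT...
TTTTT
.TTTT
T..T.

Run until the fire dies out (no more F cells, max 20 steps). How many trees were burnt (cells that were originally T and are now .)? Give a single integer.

Answer: 19

Derivation:
Step 1: +1 fires, +1 burnt (F count now 1)
Step 2: +2 fires, +1 burnt (F count now 2)
Step 3: +3 fires, +2 burnt (F count now 3)
Step 4: +3 fires, +3 burnt (F count now 3)
Step 5: +4 fires, +3 burnt (F count now 4)
Step 6: +2 fires, +4 burnt (F count now 2)
Step 7: +2 fires, +2 burnt (F count now 2)
Step 8: +2 fires, +2 burnt (F count now 2)
Step 9: +0 fires, +2 burnt (F count now 0)
Fire out after step 9
Initially T: 20, now '.': 29
Total burnt (originally-T cells now '.'): 19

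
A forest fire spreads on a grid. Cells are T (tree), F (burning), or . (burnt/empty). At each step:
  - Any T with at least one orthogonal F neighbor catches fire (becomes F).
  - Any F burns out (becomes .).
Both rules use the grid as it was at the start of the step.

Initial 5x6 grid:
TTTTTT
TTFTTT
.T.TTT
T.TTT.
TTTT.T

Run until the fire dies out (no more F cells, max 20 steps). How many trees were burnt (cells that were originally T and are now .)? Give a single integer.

Answer: 23

Derivation:
Step 1: +3 fires, +1 burnt (F count now 3)
Step 2: +6 fires, +3 burnt (F count now 6)
Step 3: +5 fires, +6 burnt (F count now 5)
Step 4: +5 fires, +5 burnt (F count now 5)
Step 5: +1 fires, +5 burnt (F count now 1)
Step 6: +1 fires, +1 burnt (F count now 1)
Step 7: +1 fires, +1 burnt (F count now 1)
Step 8: +1 fires, +1 burnt (F count now 1)
Step 9: +0 fires, +1 burnt (F count now 0)
Fire out after step 9
Initially T: 24, now '.': 29
Total burnt (originally-T cells now '.'): 23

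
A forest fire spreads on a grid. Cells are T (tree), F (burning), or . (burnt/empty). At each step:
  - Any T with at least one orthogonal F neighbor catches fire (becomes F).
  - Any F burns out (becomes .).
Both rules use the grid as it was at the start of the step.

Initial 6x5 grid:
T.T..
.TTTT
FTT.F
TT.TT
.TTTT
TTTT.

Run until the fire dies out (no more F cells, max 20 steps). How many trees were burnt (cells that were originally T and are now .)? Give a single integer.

Step 1: +4 fires, +2 burnt (F count now 4)
Step 2: +6 fires, +4 burnt (F count now 6)
Step 3: +3 fires, +6 burnt (F count now 3)
Step 4: +4 fires, +3 burnt (F count now 4)
Step 5: +2 fires, +4 burnt (F count now 2)
Step 6: +0 fires, +2 burnt (F count now 0)
Fire out after step 6
Initially T: 20, now '.': 29
Total burnt (originally-T cells now '.'): 19

Answer: 19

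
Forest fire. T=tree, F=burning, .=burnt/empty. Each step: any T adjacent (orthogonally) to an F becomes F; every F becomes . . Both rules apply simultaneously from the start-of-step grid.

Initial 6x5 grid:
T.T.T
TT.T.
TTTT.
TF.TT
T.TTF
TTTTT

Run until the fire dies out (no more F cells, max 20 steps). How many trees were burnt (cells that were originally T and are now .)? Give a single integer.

Answer: 19

Derivation:
Step 1: +5 fires, +2 burnt (F count now 5)
Step 2: +7 fires, +5 burnt (F count now 7)
Step 3: +4 fires, +7 burnt (F count now 4)
Step 4: +3 fires, +4 burnt (F count now 3)
Step 5: +0 fires, +3 burnt (F count now 0)
Fire out after step 5
Initially T: 21, now '.': 28
Total burnt (originally-T cells now '.'): 19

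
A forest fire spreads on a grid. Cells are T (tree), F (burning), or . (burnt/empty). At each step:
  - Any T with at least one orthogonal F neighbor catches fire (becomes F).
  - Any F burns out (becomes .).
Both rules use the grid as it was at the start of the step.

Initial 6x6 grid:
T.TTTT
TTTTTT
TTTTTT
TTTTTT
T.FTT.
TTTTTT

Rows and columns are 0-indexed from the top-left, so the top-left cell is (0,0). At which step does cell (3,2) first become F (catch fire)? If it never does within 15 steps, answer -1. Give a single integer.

Step 1: cell (3,2)='F' (+3 fires, +1 burnt)
  -> target ignites at step 1
Step 2: cell (3,2)='.' (+6 fires, +3 burnt)
Step 3: cell (3,2)='.' (+7 fires, +6 burnt)
Step 4: cell (3,2)='.' (+8 fires, +7 burnt)
Step 5: cell (3,2)='.' (+4 fires, +8 burnt)
Step 6: cell (3,2)='.' (+3 fires, +4 burnt)
Step 7: cell (3,2)='.' (+1 fires, +3 burnt)
Step 8: cell (3,2)='.' (+0 fires, +1 burnt)
  fire out at step 8

1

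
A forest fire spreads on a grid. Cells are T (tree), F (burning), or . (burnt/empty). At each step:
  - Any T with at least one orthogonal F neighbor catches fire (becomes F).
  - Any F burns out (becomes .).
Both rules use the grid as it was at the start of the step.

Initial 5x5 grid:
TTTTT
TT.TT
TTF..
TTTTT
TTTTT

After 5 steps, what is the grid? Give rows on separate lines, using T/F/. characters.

Step 1: 2 trees catch fire, 1 burn out
  TTTTT
  TT.TT
  TF...
  TTFTT
  TTTTT
Step 2: 5 trees catch fire, 2 burn out
  TTTTT
  TF.TT
  F....
  TF.FT
  TTFTT
Step 3: 6 trees catch fire, 5 burn out
  TFTTT
  F..TT
  .....
  F...F
  TF.FT
Step 4: 4 trees catch fire, 6 burn out
  F.FTT
  ...TT
  .....
  .....
  F...F
Step 5: 1 trees catch fire, 4 burn out
  ...FT
  ...TT
  .....
  .....
  .....

...FT
...TT
.....
.....
.....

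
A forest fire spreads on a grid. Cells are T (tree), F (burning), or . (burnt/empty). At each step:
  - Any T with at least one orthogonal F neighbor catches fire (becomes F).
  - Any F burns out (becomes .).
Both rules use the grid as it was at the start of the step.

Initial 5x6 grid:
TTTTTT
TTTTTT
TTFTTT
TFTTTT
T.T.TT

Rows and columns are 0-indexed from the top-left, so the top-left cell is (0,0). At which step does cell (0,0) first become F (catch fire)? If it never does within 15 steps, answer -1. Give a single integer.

Step 1: cell (0,0)='T' (+5 fires, +2 burnt)
Step 2: cell (0,0)='T' (+8 fires, +5 burnt)
Step 3: cell (0,0)='T' (+6 fires, +8 burnt)
Step 4: cell (0,0)='F' (+5 fires, +6 burnt)
  -> target ignites at step 4
Step 5: cell (0,0)='.' (+2 fires, +5 burnt)
Step 6: cell (0,0)='.' (+0 fires, +2 burnt)
  fire out at step 6

4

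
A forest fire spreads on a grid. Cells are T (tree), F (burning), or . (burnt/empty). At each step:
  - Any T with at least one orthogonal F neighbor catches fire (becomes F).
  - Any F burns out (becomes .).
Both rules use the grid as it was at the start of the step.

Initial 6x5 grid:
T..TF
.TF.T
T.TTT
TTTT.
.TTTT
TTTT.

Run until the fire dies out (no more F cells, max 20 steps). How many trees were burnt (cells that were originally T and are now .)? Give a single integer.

Answer: 19

Derivation:
Step 1: +4 fires, +2 burnt (F count now 4)
Step 2: +3 fires, +4 burnt (F count now 3)
Step 3: +3 fires, +3 burnt (F count now 3)
Step 4: +4 fires, +3 burnt (F count now 4)
Step 5: +4 fires, +4 burnt (F count now 4)
Step 6: +1 fires, +4 burnt (F count now 1)
Step 7: +0 fires, +1 burnt (F count now 0)
Fire out after step 7
Initially T: 20, now '.': 29
Total burnt (originally-T cells now '.'): 19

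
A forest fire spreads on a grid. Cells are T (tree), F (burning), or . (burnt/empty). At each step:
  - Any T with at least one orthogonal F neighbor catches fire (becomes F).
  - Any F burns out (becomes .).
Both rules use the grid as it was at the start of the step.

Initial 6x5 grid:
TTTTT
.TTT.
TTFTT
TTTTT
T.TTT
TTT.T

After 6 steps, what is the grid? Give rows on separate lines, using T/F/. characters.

Step 1: 4 trees catch fire, 1 burn out
  TTTTT
  .TFT.
  TF.FT
  TTFTT
  T.TTT
  TTT.T
Step 2: 8 trees catch fire, 4 burn out
  TTFTT
  .F.F.
  F...F
  TF.FT
  T.FTT
  TTT.T
Step 3: 6 trees catch fire, 8 burn out
  TF.FT
  .....
  .....
  F...F
  T..FT
  TTF.T
Step 4: 5 trees catch fire, 6 burn out
  F...F
  .....
  .....
  .....
  F...F
  TF..T
Step 5: 2 trees catch fire, 5 burn out
  .....
  .....
  .....
  .....
  .....
  F...F
Step 6: 0 trees catch fire, 2 burn out
  .....
  .....
  .....
  .....
  .....
  .....

.....
.....
.....
.....
.....
.....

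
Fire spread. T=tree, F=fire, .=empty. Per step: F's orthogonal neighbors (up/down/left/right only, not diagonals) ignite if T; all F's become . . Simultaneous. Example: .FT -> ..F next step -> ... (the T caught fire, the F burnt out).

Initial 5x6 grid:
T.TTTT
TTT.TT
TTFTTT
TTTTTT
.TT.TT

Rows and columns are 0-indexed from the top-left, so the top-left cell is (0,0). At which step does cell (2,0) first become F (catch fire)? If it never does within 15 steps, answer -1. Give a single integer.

Step 1: cell (2,0)='T' (+4 fires, +1 burnt)
Step 2: cell (2,0)='F' (+7 fires, +4 burnt)
  -> target ignites at step 2
Step 3: cell (2,0)='.' (+7 fires, +7 burnt)
Step 4: cell (2,0)='.' (+5 fires, +7 burnt)
Step 5: cell (2,0)='.' (+2 fires, +5 burnt)
Step 6: cell (2,0)='.' (+0 fires, +2 burnt)
  fire out at step 6

2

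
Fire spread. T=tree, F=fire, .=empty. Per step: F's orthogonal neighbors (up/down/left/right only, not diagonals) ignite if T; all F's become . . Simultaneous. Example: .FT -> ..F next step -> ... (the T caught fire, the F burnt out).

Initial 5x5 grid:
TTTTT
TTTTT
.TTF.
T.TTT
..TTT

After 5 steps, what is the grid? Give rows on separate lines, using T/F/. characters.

Step 1: 3 trees catch fire, 1 burn out
  TTTTT
  TTTFT
  .TF..
  T.TFT
  ..TTT
Step 2: 7 trees catch fire, 3 burn out
  TTTFT
  TTF.F
  .F...
  T.F.F
  ..TFT
Step 3: 5 trees catch fire, 7 burn out
  TTF.F
  TF...
  .....
  T....
  ..F.F
Step 4: 2 trees catch fire, 5 burn out
  TF...
  F....
  .....
  T....
  .....
Step 5: 1 trees catch fire, 2 burn out
  F....
  .....
  .....
  T....
  .....

F....
.....
.....
T....
.....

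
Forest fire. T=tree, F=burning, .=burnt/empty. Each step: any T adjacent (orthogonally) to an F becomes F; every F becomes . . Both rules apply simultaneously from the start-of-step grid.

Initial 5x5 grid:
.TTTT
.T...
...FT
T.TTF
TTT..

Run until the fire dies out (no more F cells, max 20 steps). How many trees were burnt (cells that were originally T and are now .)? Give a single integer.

Answer: 7

Derivation:
Step 1: +2 fires, +2 burnt (F count now 2)
Step 2: +1 fires, +2 burnt (F count now 1)
Step 3: +1 fires, +1 burnt (F count now 1)
Step 4: +1 fires, +1 burnt (F count now 1)
Step 5: +1 fires, +1 burnt (F count now 1)
Step 6: +1 fires, +1 burnt (F count now 1)
Step 7: +0 fires, +1 burnt (F count now 0)
Fire out after step 7
Initially T: 12, now '.': 20
Total burnt (originally-T cells now '.'): 7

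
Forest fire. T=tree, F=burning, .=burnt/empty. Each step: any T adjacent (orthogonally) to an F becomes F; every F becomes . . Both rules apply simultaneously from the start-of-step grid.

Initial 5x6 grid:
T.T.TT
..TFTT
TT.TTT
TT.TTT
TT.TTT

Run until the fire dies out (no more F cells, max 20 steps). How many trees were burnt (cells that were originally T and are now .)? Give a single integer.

Answer: 15

Derivation:
Step 1: +3 fires, +1 burnt (F count now 3)
Step 2: +5 fires, +3 burnt (F count now 5)
Step 3: +4 fires, +5 burnt (F count now 4)
Step 4: +2 fires, +4 burnt (F count now 2)
Step 5: +1 fires, +2 burnt (F count now 1)
Step 6: +0 fires, +1 burnt (F count now 0)
Fire out after step 6
Initially T: 22, now '.': 23
Total burnt (originally-T cells now '.'): 15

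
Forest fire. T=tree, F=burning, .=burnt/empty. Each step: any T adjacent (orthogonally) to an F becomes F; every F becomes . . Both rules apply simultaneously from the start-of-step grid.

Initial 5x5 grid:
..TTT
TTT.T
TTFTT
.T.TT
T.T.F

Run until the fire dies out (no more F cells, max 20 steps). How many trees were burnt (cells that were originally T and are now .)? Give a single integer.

Answer: 14

Derivation:
Step 1: +4 fires, +2 burnt (F count now 4)
Step 2: +6 fires, +4 burnt (F count now 6)
Step 3: +3 fires, +6 burnt (F count now 3)
Step 4: +1 fires, +3 burnt (F count now 1)
Step 5: +0 fires, +1 burnt (F count now 0)
Fire out after step 5
Initially T: 16, now '.': 23
Total burnt (originally-T cells now '.'): 14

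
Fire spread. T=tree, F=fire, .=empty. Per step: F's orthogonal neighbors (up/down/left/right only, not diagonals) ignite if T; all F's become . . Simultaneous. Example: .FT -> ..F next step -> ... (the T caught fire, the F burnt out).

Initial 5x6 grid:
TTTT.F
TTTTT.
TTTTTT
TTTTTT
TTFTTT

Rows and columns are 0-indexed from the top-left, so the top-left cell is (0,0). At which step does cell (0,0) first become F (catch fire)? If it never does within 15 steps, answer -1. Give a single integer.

Step 1: cell (0,0)='T' (+3 fires, +2 burnt)
Step 2: cell (0,0)='T' (+5 fires, +3 burnt)
Step 3: cell (0,0)='T' (+6 fires, +5 burnt)
Step 4: cell (0,0)='T' (+6 fires, +6 burnt)
Step 5: cell (0,0)='T' (+5 fires, +6 burnt)
Step 6: cell (0,0)='F' (+1 fires, +5 burnt)
  -> target ignites at step 6
Step 7: cell (0,0)='.' (+0 fires, +1 burnt)
  fire out at step 7

6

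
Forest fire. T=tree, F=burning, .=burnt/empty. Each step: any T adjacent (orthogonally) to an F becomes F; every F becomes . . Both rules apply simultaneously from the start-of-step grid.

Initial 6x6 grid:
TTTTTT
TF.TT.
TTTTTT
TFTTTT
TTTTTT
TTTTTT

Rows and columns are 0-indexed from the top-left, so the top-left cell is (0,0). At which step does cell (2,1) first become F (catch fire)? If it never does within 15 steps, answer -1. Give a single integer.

Step 1: cell (2,1)='F' (+6 fires, +2 burnt)
  -> target ignites at step 1
Step 2: cell (2,1)='.' (+8 fires, +6 burnt)
Step 3: cell (2,1)='.' (+6 fires, +8 burnt)
Step 4: cell (2,1)='.' (+6 fires, +6 burnt)
Step 5: cell (2,1)='.' (+5 fires, +6 burnt)
Step 6: cell (2,1)='.' (+1 fires, +5 burnt)
Step 7: cell (2,1)='.' (+0 fires, +1 burnt)
  fire out at step 7

1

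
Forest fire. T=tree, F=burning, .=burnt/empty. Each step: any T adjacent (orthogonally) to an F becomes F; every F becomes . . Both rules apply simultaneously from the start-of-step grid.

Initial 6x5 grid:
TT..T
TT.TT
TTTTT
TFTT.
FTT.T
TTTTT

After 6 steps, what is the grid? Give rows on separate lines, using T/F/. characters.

Step 1: 5 trees catch fire, 2 burn out
  TT..T
  TT.TT
  TFTTT
  F.FT.
  .FT.T
  FTTTT
Step 2: 6 trees catch fire, 5 burn out
  TT..T
  TF.TT
  F.FTT
  ...F.
  ..F.T
  .FTTT
Step 3: 4 trees catch fire, 6 burn out
  TF..T
  F..TT
  ...FT
  .....
  ....T
  ..FTT
Step 4: 4 trees catch fire, 4 burn out
  F...T
  ...FT
  ....F
  .....
  ....T
  ...FT
Step 5: 2 trees catch fire, 4 burn out
  ....T
  ....F
  .....
  .....
  ....T
  ....F
Step 6: 2 trees catch fire, 2 burn out
  ....F
  .....
  .....
  .....
  ....F
  .....

....F
.....
.....
.....
....F
.....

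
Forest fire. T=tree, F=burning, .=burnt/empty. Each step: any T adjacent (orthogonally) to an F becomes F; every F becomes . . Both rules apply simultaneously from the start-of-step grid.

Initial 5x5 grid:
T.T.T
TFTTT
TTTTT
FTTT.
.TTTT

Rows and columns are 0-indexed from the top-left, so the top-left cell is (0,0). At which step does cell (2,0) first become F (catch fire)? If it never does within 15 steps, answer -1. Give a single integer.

Step 1: cell (2,0)='F' (+5 fires, +2 burnt)
  -> target ignites at step 1
Step 2: cell (2,0)='.' (+6 fires, +5 burnt)
Step 3: cell (2,0)='.' (+4 fires, +6 burnt)
Step 4: cell (2,0)='.' (+3 fires, +4 burnt)
Step 5: cell (2,0)='.' (+1 fires, +3 burnt)
Step 6: cell (2,0)='.' (+0 fires, +1 burnt)
  fire out at step 6

1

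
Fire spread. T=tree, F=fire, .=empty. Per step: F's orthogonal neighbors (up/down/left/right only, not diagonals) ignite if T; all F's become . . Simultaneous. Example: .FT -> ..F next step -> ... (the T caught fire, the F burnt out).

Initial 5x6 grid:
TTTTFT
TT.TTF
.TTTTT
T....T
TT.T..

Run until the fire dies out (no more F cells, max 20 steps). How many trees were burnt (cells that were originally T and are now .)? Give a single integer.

Answer: 15

Derivation:
Step 1: +4 fires, +2 burnt (F count now 4)
Step 2: +4 fires, +4 burnt (F count now 4)
Step 3: +2 fires, +4 burnt (F count now 2)
Step 4: +3 fires, +2 burnt (F count now 3)
Step 5: +2 fires, +3 burnt (F count now 2)
Step 6: +0 fires, +2 burnt (F count now 0)
Fire out after step 6
Initially T: 19, now '.': 26
Total burnt (originally-T cells now '.'): 15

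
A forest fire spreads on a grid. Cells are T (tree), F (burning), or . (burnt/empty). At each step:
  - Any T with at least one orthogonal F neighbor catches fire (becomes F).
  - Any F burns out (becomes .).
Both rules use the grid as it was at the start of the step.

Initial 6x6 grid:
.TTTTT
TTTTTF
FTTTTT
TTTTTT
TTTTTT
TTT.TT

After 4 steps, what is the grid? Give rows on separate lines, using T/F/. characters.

Step 1: 6 trees catch fire, 2 burn out
  .TTTTF
  FTTTF.
  .FTTTF
  FTTTTT
  TTTTTT
  TTT.TT
Step 2: 8 trees catch fire, 6 burn out
  .TTTF.
  .FTF..
  ..FTF.
  .FTTTF
  FTTTTT
  TTT.TT
Step 3: 9 trees catch fire, 8 burn out
  .FTF..
  ..F...
  ...F..
  ..FTF.
  .FTTTF
  FTT.TT
Step 4: 6 trees catch fire, 9 burn out
  ..F...
  ......
  ......
  ...F..
  ..FTF.
  .FT.TF

..F...
......
......
...F..
..FTF.
.FT.TF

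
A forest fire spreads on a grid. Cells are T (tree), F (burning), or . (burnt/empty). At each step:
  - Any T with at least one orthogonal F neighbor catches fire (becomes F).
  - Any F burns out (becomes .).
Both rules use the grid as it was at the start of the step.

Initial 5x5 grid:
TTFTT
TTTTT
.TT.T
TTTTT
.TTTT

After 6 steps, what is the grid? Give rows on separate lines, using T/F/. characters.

Step 1: 3 trees catch fire, 1 burn out
  TF.FT
  TTFTT
  .TT.T
  TTTTT
  .TTTT
Step 2: 5 trees catch fire, 3 burn out
  F...F
  TF.FT
  .TF.T
  TTTTT
  .TTTT
Step 3: 4 trees catch fire, 5 burn out
  .....
  F...F
  .F..T
  TTFTT
  .TTTT
Step 4: 4 trees catch fire, 4 burn out
  .....
  .....
  ....F
  TF.FT
  .TFTT
Step 5: 4 trees catch fire, 4 burn out
  .....
  .....
  .....
  F...F
  .F.FT
Step 6: 1 trees catch fire, 4 burn out
  .....
  .....
  .....
  .....
  ....F

.....
.....
.....
.....
....F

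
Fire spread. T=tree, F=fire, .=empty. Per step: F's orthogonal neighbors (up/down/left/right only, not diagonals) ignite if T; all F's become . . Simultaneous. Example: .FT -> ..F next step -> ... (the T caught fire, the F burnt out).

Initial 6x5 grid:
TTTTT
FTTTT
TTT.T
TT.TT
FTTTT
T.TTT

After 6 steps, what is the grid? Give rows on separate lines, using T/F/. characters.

Step 1: 6 trees catch fire, 2 burn out
  FTTTT
  .FTTT
  FTT.T
  FT.TT
  .FTTT
  F.TTT
Step 2: 5 trees catch fire, 6 burn out
  .FTTT
  ..FTT
  .FT.T
  .F.TT
  ..FTT
  ..TTT
Step 3: 5 trees catch fire, 5 burn out
  ..FTT
  ...FT
  ..F.T
  ...TT
  ...FT
  ..FTT
Step 4: 5 trees catch fire, 5 burn out
  ...FT
  ....F
  ....T
  ...FT
  ....F
  ...FT
Step 5: 4 trees catch fire, 5 burn out
  ....F
  .....
  ....F
  ....F
  .....
  ....F
Step 6: 0 trees catch fire, 4 burn out
  .....
  .....
  .....
  .....
  .....
  .....

.....
.....
.....
.....
.....
.....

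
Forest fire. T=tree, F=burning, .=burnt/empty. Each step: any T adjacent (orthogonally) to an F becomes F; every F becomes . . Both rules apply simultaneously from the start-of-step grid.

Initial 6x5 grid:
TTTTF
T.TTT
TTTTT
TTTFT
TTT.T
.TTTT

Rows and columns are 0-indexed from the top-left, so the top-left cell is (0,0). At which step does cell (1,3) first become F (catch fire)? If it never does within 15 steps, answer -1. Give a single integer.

Step 1: cell (1,3)='T' (+5 fires, +2 burnt)
Step 2: cell (1,3)='F' (+7 fires, +5 burnt)
  -> target ignites at step 2
Step 3: cell (1,3)='.' (+7 fires, +7 burnt)
Step 4: cell (1,3)='.' (+5 fires, +7 burnt)
Step 5: cell (1,3)='.' (+1 fires, +5 burnt)
Step 6: cell (1,3)='.' (+0 fires, +1 burnt)
  fire out at step 6

2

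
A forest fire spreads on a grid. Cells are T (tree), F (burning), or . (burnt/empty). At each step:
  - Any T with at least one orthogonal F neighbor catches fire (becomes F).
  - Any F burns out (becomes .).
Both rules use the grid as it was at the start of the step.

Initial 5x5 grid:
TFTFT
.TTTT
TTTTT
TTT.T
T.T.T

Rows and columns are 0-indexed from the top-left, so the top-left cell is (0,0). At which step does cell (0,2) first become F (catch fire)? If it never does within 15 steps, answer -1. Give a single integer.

Step 1: cell (0,2)='F' (+5 fires, +2 burnt)
  -> target ignites at step 1
Step 2: cell (0,2)='.' (+4 fires, +5 burnt)
Step 3: cell (0,2)='.' (+4 fires, +4 burnt)
Step 4: cell (0,2)='.' (+3 fires, +4 burnt)
Step 5: cell (0,2)='.' (+3 fires, +3 burnt)
Step 6: cell (0,2)='.' (+0 fires, +3 burnt)
  fire out at step 6

1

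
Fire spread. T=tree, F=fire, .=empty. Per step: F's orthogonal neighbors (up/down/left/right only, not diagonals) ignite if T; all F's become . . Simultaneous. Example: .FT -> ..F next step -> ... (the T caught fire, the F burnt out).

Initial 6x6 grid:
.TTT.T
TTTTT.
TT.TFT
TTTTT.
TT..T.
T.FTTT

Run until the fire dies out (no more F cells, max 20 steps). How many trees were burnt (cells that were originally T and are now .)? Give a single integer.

Answer: 24

Derivation:
Step 1: +5 fires, +2 burnt (F count now 5)
Step 2: +4 fires, +5 burnt (F count now 4)
Step 3: +4 fires, +4 burnt (F count now 4)
Step 4: +3 fires, +4 burnt (F count now 3)
Step 5: +5 fires, +3 burnt (F count now 5)
Step 6: +2 fires, +5 burnt (F count now 2)
Step 7: +1 fires, +2 burnt (F count now 1)
Step 8: +0 fires, +1 burnt (F count now 0)
Fire out after step 8
Initially T: 25, now '.': 35
Total burnt (originally-T cells now '.'): 24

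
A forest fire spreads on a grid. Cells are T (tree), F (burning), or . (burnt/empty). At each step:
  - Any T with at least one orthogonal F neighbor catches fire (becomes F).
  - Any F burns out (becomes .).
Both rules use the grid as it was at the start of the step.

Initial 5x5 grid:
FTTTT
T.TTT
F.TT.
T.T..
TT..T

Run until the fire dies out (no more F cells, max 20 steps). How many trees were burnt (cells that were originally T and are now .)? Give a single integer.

Answer: 14

Derivation:
Step 1: +3 fires, +2 burnt (F count now 3)
Step 2: +2 fires, +3 burnt (F count now 2)
Step 3: +3 fires, +2 burnt (F count now 3)
Step 4: +3 fires, +3 burnt (F count now 3)
Step 5: +3 fires, +3 burnt (F count now 3)
Step 6: +0 fires, +3 burnt (F count now 0)
Fire out after step 6
Initially T: 15, now '.': 24
Total burnt (originally-T cells now '.'): 14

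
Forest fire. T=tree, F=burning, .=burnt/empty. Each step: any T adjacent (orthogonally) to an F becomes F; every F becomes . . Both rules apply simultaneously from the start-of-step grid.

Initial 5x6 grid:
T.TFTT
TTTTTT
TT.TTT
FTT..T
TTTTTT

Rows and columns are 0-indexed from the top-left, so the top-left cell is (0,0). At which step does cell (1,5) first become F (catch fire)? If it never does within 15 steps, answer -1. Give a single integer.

Step 1: cell (1,5)='T' (+6 fires, +2 burnt)
Step 2: cell (1,5)='T' (+8 fires, +6 burnt)
Step 3: cell (1,5)='F' (+5 fires, +8 burnt)
  -> target ignites at step 3
Step 4: cell (1,5)='.' (+2 fires, +5 burnt)
Step 5: cell (1,5)='.' (+2 fires, +2 burnt)
Step 6: cell (1,5)='.' (+1 fires, +2 burnt)
Step 7: cell (1,5)='.' (+0 fires, +1 burnt)
  fire out at step 7

3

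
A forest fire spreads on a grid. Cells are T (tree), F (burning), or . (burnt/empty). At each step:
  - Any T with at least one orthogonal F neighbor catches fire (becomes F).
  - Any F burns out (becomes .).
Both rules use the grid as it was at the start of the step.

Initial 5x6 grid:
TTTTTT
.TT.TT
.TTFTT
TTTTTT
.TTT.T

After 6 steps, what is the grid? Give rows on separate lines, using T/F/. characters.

Step 1: 3 trees catch fire, 1 burn out
  TTTTTT
  .TT.TT
  .TF.FT
  TTTFTT
  .TTT.T
Step 2: 7 trees catch fire, 3 burn out
  TTTTTT
  .TF.FT
  .F...F
  TTF.FT
  .TTF.T
Step 3: 7 trees catch fire, 7 burn out
  TTFTFT
  .F...F
  ......
  TF...F
  .TF..T
Step 4: 6 trees catch fire, 7 burn out
  TF.F.F
  ......
  ......
  F.....
  .F...F
Step 5: 1 trees catch fire, 6 burn out
  F.....
  ......
  ......
  ......
  ......
Step 6: 0 trees catch fire, 1 burn out
  ......
  ......
  ......
  ......
  ......

......
......
......
......
......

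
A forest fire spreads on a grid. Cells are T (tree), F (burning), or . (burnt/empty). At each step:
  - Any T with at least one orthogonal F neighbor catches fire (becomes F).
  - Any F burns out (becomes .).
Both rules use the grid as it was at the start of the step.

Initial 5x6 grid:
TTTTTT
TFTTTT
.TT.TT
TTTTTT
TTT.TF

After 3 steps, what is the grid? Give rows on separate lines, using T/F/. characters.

Step 1: 6 trees catch fire, 2 burn out
  TFTTTT
  F.FTTT
  .FT.TT
  TTTTTF
  TTT.F.
Step 2: 7 trees catch fire, 6 burn out
  F.FTTT
  ...FTT
  ..F.TF
  TFTTF.
  TTT...
Step 3: 8 trees catch fire, 7 burn out
  ...FTT
  ....FF
  ....F.
  F.FF..
  TFT...

...FTT
....FF
....F.
F.FF..
TFT...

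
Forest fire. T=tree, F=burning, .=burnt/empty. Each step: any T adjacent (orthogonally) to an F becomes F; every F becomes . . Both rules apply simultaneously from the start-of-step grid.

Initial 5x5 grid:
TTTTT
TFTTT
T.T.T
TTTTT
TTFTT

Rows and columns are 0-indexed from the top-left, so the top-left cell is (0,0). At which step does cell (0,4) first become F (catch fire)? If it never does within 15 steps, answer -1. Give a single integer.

Step 1: cell (0,4)='T' (+6 fires, +2 burnt)
Step 2: cell (0,4)='T' (+9 fires, +6 burnt)
Step 3: cell (0,4)='T' (+4 fires, +9 burnt)
Step 4: cell (0,4)='F' (+2 fires, +4 burnt)
  -> target ignites at step 4
Step 5: cell (0,4)='.' (+0 fires, +2 burnt)
  fire out at step 5

4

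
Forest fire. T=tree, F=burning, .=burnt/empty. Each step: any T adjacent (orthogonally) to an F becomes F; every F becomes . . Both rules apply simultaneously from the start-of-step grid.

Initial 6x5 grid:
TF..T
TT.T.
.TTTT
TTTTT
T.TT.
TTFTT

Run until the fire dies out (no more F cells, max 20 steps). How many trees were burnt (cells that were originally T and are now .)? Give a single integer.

Step 1: +5 fires, +2 burnt (F count now 5)
Step 2: +6 fires, +5 burnt (F count now 6)
Step 3: +4 fires, +6 burnt (F count now 4)
Step 4: +3 fires, +4 burnt (F count now 3)
Step 5: +2 fires, +3 burnt (F count now 2)
Step 6: +0 fires, +2 burnt (F count now 0)
Fire out after step 6
Initially T: 21, now '.': 29
Total burnt (originally-T cells now '.'): 20

Answer: 20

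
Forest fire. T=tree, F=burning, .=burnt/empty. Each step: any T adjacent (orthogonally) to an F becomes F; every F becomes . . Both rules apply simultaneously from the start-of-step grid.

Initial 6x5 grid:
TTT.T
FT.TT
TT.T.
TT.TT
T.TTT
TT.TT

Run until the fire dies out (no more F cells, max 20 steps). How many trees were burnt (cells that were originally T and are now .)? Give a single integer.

Step 1: +3 fires, +1 burnt (F count now 3)
Step 2: +3 fires, +3 burnt (F count now 3)
Step 3: +3 fires, +3 burnt (F count now 3)
Step 4: +1 fires, +3 burnt (F count now 1)
Step 5: +1 fires, +1 burnt (F count now 1)
Step 6: +0 fires, +1 burnt (F count now 0)
Fire out after step 6
Initially T: 22, now '.': 19
Total burnt (originally-T cells now '.'): 11

Answer: 11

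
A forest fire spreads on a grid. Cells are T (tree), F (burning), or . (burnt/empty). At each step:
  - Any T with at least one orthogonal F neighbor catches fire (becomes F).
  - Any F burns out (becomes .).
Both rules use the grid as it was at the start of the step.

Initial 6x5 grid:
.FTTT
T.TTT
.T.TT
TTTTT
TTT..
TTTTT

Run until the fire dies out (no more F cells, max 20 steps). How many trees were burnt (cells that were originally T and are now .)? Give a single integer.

Answer: 22

Derivation:
Step 1: +1 fires, +1 burnt (F count now 1)
Step 2: +2 fires, +1 burnt (F count now 2)
Step 3: +2 fires, +2 burnt (F count now 2)
Step 4: +2 fires, +2 burnt (F count now 2)
Step 5: +2 fires, +2 burnt (F count now 2)
Step 6: +2 fires, +2 burnt (F count now 2)
Step 7: +2 fires, +2 burnt (F count now 2)
Step 8: +4 fires, +2 burnt (F count now 4)
Step 9: +3 fires, +4 burnt (F count now 3)
Step 10: +2 fires, +3 burnt (F count now 2)
Step 11: +0 fires, +2 burnt (F count now 0)
Fire out after step 11
Initially T: 23, now '.': 29
Total burnt (originally-T cells now '.'): 22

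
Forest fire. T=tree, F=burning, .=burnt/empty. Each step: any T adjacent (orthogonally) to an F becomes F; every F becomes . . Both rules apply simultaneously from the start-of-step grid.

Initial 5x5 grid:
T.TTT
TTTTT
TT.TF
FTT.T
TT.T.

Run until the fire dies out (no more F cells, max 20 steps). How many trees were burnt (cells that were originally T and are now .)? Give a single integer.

Answer: 17

Derivation:
Step 1: +6 fires, +2 burnt (F count now 6)
Step 2: +6 fires, +6 burnt (F count now 6)
Step 3: +4 fires, +6 burnt (F count now 4)
Step 4: +1 fires, +4 burnt (F count now 1)
Step 5: +0 fires, +1 burnt (F count now 0)
Fire out after step 5
Initially T: 18, now '.': 24
Total burnt (originally-T cells now '.'): 17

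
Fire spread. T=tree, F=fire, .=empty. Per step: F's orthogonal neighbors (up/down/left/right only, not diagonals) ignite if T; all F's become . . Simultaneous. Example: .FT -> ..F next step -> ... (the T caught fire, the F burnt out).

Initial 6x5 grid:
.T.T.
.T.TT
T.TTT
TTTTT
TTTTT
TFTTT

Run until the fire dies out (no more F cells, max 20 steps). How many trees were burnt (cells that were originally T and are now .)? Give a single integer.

Answer: 21

Derivation:
Step 1: +3 fires, +1 burnt (F count now 3)
Step 2: +4 fires, +3 burnt (F count now 4)
Step 3: +4 fires, +4 burnt (F count now 4)
Step 4: +4 fires, +4 burnt (F count now 4)
Step 5: +2 fires, +4 burnt (F count now 2)
Step 6: +2 fires, +2 burnt (F count now 2)
Step 7: +2 fires, +2 burnt (F count now 2)
Step 8: +0 fires, +2 burnt (F count now 0)
Fire out after step 8
Initially T: 23, now '.': 28
Total burnt (originally-T cells now '.'): 21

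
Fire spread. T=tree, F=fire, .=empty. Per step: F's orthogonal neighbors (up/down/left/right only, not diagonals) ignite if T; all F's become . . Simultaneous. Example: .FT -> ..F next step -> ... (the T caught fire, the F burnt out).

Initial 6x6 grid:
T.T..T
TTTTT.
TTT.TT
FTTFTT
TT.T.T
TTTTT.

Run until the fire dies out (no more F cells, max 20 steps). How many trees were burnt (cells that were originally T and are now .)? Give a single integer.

Step 1: +6 fires, +2 burnt (F count now 6)
Step 2: +8 fires, +6 burnt (F count now 8)
Step 3: +9 fires, +8 burnt (F count now 9)
Step 4: +2 fires, +9 burnt (F count now 2)
Step 5: +0 fires, +2 burnt (F count now 0)
Fire out after step 5
Initially T: 26, now '.': 35
Total burnt (originally-T cells now '.'): 25

Answer: 25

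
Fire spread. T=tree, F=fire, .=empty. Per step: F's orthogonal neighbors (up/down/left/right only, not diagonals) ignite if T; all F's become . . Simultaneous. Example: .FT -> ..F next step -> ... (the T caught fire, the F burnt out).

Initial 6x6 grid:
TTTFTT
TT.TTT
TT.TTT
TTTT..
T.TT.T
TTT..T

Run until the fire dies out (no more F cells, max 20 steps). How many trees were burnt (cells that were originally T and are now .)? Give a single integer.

Answer: 25

Derivation:
Step 1: +3 fires, +1 burnt (F count now 3)
Step 2: +4 fires, +3 burnt (F count now 4)
Step 3: +5 fires, +4 burnt (F count now 5)
Step 4: +5 fires, +5 burnt (F count now 5)
Step 5: +3 fires, +5 burnt (F count now 3)
Step 6: +2 fires, +3 burnt (F count now 2)
Step 7: +2 fires, +2 burnt (F count now 2)
Step 8: +1 fires, +2 burnt (F count now 1)
Step 9: +0 fires, +1 burnt (F count now 0)
Fire out after step 9
Initially T: 27, now '.': 34
Total burnt (originally-T cells now '.'): 25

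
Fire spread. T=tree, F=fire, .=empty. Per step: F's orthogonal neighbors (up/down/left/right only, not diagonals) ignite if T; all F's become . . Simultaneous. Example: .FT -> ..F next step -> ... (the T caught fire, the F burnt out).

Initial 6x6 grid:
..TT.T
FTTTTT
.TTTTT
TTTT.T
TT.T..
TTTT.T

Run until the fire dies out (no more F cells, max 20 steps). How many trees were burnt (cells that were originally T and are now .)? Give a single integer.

Answer: 25

Derivation:
Step 1: +1 fires, +1 burnt (F count now 1)
Step 2: +2 fires, +1 burnt (F count now 2)
Step 3: +4 fires, +2 burnt (F count now 4)
Step 4: +6 fires, +4 burnt (F count now 6)
Step 5: +5 fires, +6 burnt (F count now 5)
Step 6: +5 fires, +5 burnt (F count now 5)
Step 7: +2 fires, +5 burnt (F count now 2)
Step 8: +0 fires, +2 burnt (F count now 0)
Fire out after step 8
Initially T: 26, now '.': 35
Total burnt (originally-T cells now '.'): 25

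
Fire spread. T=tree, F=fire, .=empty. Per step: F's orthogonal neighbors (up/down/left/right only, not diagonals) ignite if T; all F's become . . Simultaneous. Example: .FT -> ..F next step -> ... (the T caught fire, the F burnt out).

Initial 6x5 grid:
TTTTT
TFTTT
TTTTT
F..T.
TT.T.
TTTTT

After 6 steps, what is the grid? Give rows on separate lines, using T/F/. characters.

Step 1: 6 trees catch fire, 2 burn out
  TFTTT
  F.FTT
  FFTTT
  ...T.
  FT.T.
  TTTTT
Step 2: 6 trees catch fire, 6 burn out
  F.FTT
  ...FT
  ..FTT
  ...T.
  .F.T.
  FTTTT
Step 3: 4 trees catch fire, 6 burn out
  ...FT
  ....F
  ...FT
  ...T.
  ...T.
  .FTTT
Step 4: 4 trees catch fire, 4 burn out
  ....F
  .....
  ....F
  ...F.
  ...T.
  ..FTT
Step 5: 2 trees catch fire, 4 burn out
  .....
  .....
  .....
  .....
  ...F.
  ...FT
Step 6: 1 trees catch fire, 2 burn out
  .....
  .....
  .....
  .....
  .....
  ....F

.....
.....
.....
.....
.....
....F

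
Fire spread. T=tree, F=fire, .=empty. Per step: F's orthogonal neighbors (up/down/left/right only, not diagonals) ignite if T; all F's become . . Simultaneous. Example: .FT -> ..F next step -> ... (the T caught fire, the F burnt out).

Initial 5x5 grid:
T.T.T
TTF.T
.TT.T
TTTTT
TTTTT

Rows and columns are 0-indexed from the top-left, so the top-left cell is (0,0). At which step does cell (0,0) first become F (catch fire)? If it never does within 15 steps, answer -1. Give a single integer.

Step 1: cell (0,0)='T' (+3 fires, +1 burnt)
Step 2: cell (0,0)='T' (+3 fires, +3 burnt)
Step 3: cell (0,0)='F' (+4 fires, +3 burnt)
  -> target ignites at step 3
Step 4: cell (0,0)='.' (+4 fires, +4 burnt)
Step 5: cell (0,0)='.' (+3 fires, +4 burnt)
Step 6: cell (0,0)='.' (+1 fires, +3 burnt)
Step 7: cell (0,0)='.' (+1 fires, +1 burnt)
Step 8: cell (0,0)='.' (+0 fires, +1 burnt)
  fire out at step 8

3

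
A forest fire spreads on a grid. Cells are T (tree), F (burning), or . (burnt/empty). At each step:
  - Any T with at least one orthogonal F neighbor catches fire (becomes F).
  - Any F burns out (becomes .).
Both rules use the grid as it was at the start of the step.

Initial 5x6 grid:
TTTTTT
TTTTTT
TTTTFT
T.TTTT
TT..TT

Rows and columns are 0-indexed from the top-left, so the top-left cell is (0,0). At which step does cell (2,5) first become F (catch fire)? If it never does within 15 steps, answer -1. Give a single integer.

Step 1: cell (2,5)='F' (+4 fires, +1 burnt)
  -> target ignites at step 1
Step 2: cell (2,5)='.' (+7 fires, +4 burnt)
Step 3: cell (2,5)='.' (+6 fires, +7 burnt)
Step 4: cell (2,5)='.' (+3 fires, +6 burnt)
Step 5: cell (2,5)='.' (+3 fires, +3 burnt)
Step 6: cell (2,5)='.' (+2 fires, +3 burnt)
Step 7: cell (2,5)='.' (+1 fires, +2 burnt)
Step 8: cell (2,5)='.' (+0 fires, +1 burnt)
  fire out at step 8

1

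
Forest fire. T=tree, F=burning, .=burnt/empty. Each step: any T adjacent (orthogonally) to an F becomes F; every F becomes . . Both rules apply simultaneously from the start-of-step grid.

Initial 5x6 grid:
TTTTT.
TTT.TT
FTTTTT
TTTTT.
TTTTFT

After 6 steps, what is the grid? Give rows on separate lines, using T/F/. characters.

Step 1: 6 trees catch fire, 2 burn out
  TTTTT.
  FTT.TT
  .FTTTT
  FTTTF.
  TTTF.F
Step 2: 8 trees catch fire, 6 burn out
  FTTTT.
  .FT.TT
  ..FTFT
  .FTF..
  FTF...
Step 3: 7 trees catch fire, 8 burn out
  .FTTT.
  ..F.FT
  ...F.F
  ..F...
  .F....
Step 4: 3 trees catch fire, 7 burn out
  ..FTF.
  .....F
  ......
  ......
  ......
Step 5: 1 trees catch fire, 3 burn out
  ...F..
  ......
  ......
  ......
  ......
Step 6: 0 trees catch fire, 1 burn out
  ......
  ......
  ......
  ......
  ......

......
......
......
......
......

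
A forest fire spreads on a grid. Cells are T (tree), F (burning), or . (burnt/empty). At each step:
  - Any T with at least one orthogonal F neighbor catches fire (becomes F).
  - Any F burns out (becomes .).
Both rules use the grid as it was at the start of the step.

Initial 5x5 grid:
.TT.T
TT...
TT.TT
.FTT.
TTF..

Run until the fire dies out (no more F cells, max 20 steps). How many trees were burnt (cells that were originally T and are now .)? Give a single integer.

Step 1: +3 fires, +2 burnt (F count now 3)
Step 2: +4 fires, +3 burnt (F count now 4)
Step 3: +3 fires, +4 burnt (F count now 3)
Step 4: +2 fires, +3 burnt (F count now 2)
Step 5: +0 fires, +2 burnt (F count now 0)
Fire out after step 5
Initially T: 13, now '.': 24
Total burnt (originally-T cells now '.'): 12

Answer: 12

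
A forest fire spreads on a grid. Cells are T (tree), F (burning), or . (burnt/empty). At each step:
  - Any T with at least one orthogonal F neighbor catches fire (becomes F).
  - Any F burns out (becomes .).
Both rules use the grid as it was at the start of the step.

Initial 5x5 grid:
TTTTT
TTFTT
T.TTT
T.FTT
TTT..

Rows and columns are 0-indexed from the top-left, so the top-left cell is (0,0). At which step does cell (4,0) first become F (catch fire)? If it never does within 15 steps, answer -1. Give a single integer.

Step 1: cell (4,0)='T' (+6 fires, +2 burnt)
Step 2: cell (4,0)='T' (+7 fires, +6 burnt)
Step 3: cell (4,0)='F' (+5 fires, +7 burnt)
  -> target ignites at step 3
Step 4: cell (4,0)='.' (+1 fires, +5 burnt)
Step 5: cell (4,0)='.' (+0 fires, +1 burnt)
  fire out at step 5

3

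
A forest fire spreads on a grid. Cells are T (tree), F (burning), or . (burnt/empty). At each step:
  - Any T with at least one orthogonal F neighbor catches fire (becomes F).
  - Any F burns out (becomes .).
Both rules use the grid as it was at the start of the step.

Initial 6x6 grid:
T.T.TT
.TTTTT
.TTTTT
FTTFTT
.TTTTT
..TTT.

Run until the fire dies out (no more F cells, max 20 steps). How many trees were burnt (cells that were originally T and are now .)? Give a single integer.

Step 1: +5 fires, +2 burnt (F count now 5)
Step 2: +9 fires, +5 burnt (F count now 9)
Step 3: +7 fires, +9 burnt (F count now 7)
Step 4: +3 fires, +7 burnt (F count now 3)
Step 5: +1 fires, +3 burnt (F count now 1)
Step 6: +0 fires, +1 burnt (F count now 0)
Fire out after step 6
Initially T: 26, now '.': 35
Total burnt (originally-T cells now '.'): 25

Answer: 25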